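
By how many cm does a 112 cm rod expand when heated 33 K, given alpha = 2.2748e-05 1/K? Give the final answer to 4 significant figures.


dL = L0 * alpha * dT
dL = 112 * 2.2748e-05 * 33
dL = 0.08408 cm


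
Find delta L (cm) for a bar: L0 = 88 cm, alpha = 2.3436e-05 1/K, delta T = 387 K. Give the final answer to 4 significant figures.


dL = L0 * alpha * dT
dL = 88 * 2.3436e-05 * 387
dL = 0.7981 cm


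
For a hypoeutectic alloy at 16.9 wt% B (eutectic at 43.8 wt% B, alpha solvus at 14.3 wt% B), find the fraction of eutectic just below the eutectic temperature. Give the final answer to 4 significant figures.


f_primary = (C_e - C0) / (C_e - C_alpha_max)
f_primary = (43.8 - 16.9) / (43.8 - 14.3)
f_primary = 0.911864
f_eutectic = 1 - 0.911864 = 0.08814


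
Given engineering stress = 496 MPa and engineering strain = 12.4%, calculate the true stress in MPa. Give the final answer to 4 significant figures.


sigma_true = sigma_eng * (1 + epsilon_eng)
sigma_true = 496 * (1 + 0.124)
sigma_true = 557.5 MPa


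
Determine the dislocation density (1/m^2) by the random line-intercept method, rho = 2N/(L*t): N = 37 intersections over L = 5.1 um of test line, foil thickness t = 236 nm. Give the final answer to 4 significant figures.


rho = 2N / (L * t)
L = 5.1 um = 5.1e-06 m, t = 236 nm = 2.36e-07 m
rho = 2 * 37 / (5.1e-06 * 2.36e-07)
rho = 6.148e+13 1/m^2


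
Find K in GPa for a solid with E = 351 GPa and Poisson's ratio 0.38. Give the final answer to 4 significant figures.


K = E / (3*(1-2*nu))
K = 351 / (3*(1-2*0.38))
K = 487.5 GPa


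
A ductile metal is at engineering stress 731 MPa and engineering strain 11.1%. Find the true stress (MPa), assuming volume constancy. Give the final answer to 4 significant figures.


sigma_true = sigma_eng * (1 + epsilon_eng)
sigma_true = 731 * (1 + 0.111)
sigma_true = 812.1 MPa


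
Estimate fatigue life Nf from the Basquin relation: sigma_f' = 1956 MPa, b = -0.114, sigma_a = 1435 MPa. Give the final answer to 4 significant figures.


sigma_a = sigma_f' * (2*Nf)^b
2*Nf = (sigma_a / sigma_f')^(1/b)
2*Nf = (1435 / 1956)^(1/-0.114)
2*Nf = 15.1347
Nf = 7.567 cycles


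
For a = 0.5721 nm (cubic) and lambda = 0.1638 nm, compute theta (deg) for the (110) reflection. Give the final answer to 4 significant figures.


d = a / sqrt(h^2+k^2+l^2)
d = 0.5721 / sqrt(2) = 0.404536 nm
lambda = 2*d*sin(theta)  =>  sin(theta) = lambda / (2*d)
sin(theta) = 0.1638 / (2 * 0.404536) = 0.202454
theta = 11.68 deg


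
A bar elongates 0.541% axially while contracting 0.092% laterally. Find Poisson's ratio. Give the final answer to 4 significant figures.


nu = -epsilon_lat / epsilon_axial
Lateral strain is contraction (negative), so using magnitudes:
nu = 0.092 / 0.541
nu = 0.1701


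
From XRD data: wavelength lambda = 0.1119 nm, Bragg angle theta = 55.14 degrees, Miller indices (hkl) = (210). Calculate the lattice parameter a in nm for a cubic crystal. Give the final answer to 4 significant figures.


d = lambda / (2*sin(theta))
d = 0.1119 / (2*sin(55.14 deg))
d = 0.0681859 nm
a = d * sqrt(h^2+k^2+l^2) = 0.0681859 * sqrt(5)
a = 0.1525 nm


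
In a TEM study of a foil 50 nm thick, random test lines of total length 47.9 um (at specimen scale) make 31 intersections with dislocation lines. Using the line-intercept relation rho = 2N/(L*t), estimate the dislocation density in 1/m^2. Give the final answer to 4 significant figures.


rho = 2N / (L * t)
L = 47.9 um = 4.79e-05 m, t = 50 nm = 5e-08 m
rho = 2 * 31 / (4.79e-05 * 5e-08)
rho = 2.589e+13 1/m^2


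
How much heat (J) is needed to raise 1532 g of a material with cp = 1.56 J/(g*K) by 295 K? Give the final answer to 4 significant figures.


Q = m * cp * dT
Q = 1532 * 1.56 * 295
Q = 705000 J


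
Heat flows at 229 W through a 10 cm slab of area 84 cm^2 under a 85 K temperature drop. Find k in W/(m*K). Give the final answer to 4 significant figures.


k = Q*L / (A*dT)
L = 0.1 m, A = 8.4e-03 m^2
k = 229 * 0.1 / (8.4e-03 * 85)
k = 32.07 W/(m*K)


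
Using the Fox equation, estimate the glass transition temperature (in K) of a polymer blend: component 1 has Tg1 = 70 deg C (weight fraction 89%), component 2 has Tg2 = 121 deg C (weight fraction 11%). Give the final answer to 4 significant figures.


1/Tg = w1/Tg1 + w2/Tg2 (in Kelvin)
Tg1 = 343.15 K, Tg2 = 394.15 K
1/Tg = 0.89/343.15 + 0.11/394.15
Tg = 348.1 K


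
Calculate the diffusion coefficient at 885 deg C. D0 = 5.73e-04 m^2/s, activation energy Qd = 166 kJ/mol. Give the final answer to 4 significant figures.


D = D0 * exp(-Qd / (R*T))
T = 1158.15 K
D = 5.73e-04 * exp(-166e3 / (8.314 * 1158.15))
D = 1.866e-11 m^2/s


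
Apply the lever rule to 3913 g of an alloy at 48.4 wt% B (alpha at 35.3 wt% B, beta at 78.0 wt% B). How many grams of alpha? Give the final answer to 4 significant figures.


f_alpha = (C_beta - C0) / (C_beta - C_alpha)
f_alpha = (78.0 - 48.4) / (78.0 - 35.3) = 0.693208
m_alpha = f_alpha * m_total = 0.693208 * 3913 = 2713 g


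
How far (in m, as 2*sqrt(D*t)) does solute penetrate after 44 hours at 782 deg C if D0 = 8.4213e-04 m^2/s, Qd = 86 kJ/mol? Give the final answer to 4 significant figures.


Step 1: D = D0 * exp(-Qd/(R*T))
T = 1055.15 K
D = 8.4213e-04 * exp(-86e3 / (8.314 * 1055.15)) = 4.65416e-08 m^2/s
Step 2: L = 2*sqrt(D*t)
t = 44 h = 158400 s
L = 2*sqrt(4.65416e-08 * 158400) = 0.1717 m


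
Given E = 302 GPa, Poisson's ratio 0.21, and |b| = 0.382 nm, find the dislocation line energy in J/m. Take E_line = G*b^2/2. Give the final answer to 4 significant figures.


Step 1: G = E / (2*(1+nu))
G = 302 / (2*(1+0.21)) = 124.793 GPa = 1.24793e+11 Pa
Step 2: E_line = G*b^2/2
b = 0.382 nm = 3.82e-10 m
E_line = 0.5 * 1.24793e+11 * (3.82e-10)^2 = 9.105e-09 J/m


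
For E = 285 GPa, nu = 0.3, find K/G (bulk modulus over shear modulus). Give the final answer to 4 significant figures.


G = E / (2*(1+nu))
G = 285 / (2*(1+0.3)) = 109.615 GPa
K = E / (3*(1-2*nu))
K = 285 / (3*(1-2*0.3)) = 237.5 GPa
K/G = 237.5 / 109.615 = 2.167


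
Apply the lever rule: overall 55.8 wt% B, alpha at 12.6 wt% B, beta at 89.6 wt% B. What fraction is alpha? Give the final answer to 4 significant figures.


f_alpha = (C_beta - C0) / (C_beta - C_alpha)
f_alpha = (89.6 - 55.8) / (89.6 - 12.6)
f_alpha = 0.439


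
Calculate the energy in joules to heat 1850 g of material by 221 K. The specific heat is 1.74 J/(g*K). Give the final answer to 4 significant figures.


Q = m * cp * dT
Q = 1850 * 1.74 * 221
Q = 711400 J


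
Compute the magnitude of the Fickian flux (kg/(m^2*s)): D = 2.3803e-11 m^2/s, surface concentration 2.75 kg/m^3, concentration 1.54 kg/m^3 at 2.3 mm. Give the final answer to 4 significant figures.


J = -D * (dC/dx) = D * (C1 - C2) / dx
J = 2.3803e-11 * (2.75 - 1.54) / 2.3e-03
J = 1.252e-08 kg/(m^2*s)


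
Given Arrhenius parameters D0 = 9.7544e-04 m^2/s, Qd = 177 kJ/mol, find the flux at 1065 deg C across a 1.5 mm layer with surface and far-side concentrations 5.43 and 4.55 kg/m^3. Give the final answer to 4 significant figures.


Step 1: D = D0 * exp(-Qd/(R*T))
T = 1065 + 273.15 = 1338.15 K
D = 9.7544e-04 * exp(-177e3 / (8.314 * 1338.15)) = 1.20161e-10 m^2/s
Step 2: J = D * (C1 - C2) / dx
J = 1.20161e-10 * (5.43 - 4.55) / 1.5e-03
J = 7.049e-08 kg/(m^2*s)


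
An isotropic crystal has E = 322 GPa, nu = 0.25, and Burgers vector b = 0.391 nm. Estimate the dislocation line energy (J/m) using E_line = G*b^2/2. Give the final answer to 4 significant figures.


Step 1: G = E / (2*(1+nu))
G = 322 / (2*(1+0.25)) = 128.8 GPa = 1.288e+11 Pa
Step 2: E_line = G*b^2/2
b = 0.391 nm = 3.91e-10 m
E_line = 0.5 * 1.288e+11 * (3.91e-10)^2 = 9.846e-09 J/m


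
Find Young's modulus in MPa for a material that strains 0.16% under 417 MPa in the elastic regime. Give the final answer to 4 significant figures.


E = sigma / epsilon
epsilon = 0.16% = 1.6e-03
E = 417 / 1.6e-03
E = 260600 MPa


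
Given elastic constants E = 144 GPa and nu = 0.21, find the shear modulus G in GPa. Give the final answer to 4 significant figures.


G = E / (2*(1+nu))
G = 144 / (2*(1+0.21))
G = 59.5 GPa


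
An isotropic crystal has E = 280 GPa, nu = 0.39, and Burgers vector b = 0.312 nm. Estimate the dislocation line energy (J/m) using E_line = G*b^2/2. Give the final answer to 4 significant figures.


Step 1: G = E / (2*(1+nu))
G = 280 / (2*(1+0.39)) = 100.719 GPa = 1.00719e+11 Pa
Step 2: E_line = G*b^2/2
b = 0.312 nm = 3.12e-10 m
E_line = 0.5 * 1.00719e+11 * (3.12e-10)^2 = 4.902e-09 J/m


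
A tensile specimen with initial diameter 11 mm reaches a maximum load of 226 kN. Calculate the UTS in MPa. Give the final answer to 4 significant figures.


A0 = pi*(d/2)^2 = pi*(11/2)^2 = 95.0332 mm^2
UTS = F_max / A0 = 226*1000 / 95.0332
UTS = 2378 MPa


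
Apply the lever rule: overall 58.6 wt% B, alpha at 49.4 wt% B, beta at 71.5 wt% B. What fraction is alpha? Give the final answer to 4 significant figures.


f_alpha = (C_beta - C0) / (C_beta - C_alpha)
f_alpha = (71.5 - 58.6) / (71.5 - 49.4)
f_alpha = 0.5837


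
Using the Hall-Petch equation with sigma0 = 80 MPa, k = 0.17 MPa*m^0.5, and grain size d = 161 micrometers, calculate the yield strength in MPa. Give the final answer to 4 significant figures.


sigma_y = sigma0 + k / sqrt(d)
d = 161 um = 1.61e-04 m
sigma_y = 80 + 0.17 / sqrt(1.61e-04)
sigma_y = 93.4 MPa


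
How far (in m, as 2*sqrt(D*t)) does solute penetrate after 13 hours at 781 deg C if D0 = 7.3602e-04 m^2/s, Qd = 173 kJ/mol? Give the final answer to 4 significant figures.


Step 1: D = D0 * exp(-Qd/(R*T))
T = 1054.15 K
D = 7.3602e-04 * exp(-173e3 / (8.314 * 1054.15)) = 1.96871e-12 m^2/s
Step 2: L = 2*sqrt(D*t)
t = 13 h = 46800 s
L = 2*sqrt(1.96871e-12 * 46800) = 6.071e-04 m


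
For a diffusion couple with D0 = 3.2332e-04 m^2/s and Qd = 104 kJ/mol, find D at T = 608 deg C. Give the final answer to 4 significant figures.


D = D0 * exp(-Qd / (R*T))
T = 881.15 K
D = 3.2332e-04 * exp(-104e3 / (8.314 * 881.15))
D = 2.209e-10 m^2/s


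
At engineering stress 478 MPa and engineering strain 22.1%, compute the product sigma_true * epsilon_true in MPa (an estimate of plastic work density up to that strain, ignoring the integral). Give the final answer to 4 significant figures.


sigma_true = sigma_eng * (1 + epsilon_eng)
sigma_true = 478 * (1 + 0.221) = 583.638 MPa
epsilon_true = ln(1 + epsilon_eng)
epsilon_true = ln(1 + 0.221) = 0.19967
sigma_true * epsilon_true = 583.638 * 0.19967 = 116.5 MPa


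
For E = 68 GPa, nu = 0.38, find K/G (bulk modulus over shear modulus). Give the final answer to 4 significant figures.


G = E / (2*(1+nu))
G = 68 / (2*(1+0.38)) = 24.6377 GPa
K = E / (3*(1-2*nu))
K = 68 / (3*(1-2*0.38)) = 94.4444 GPa
K/G = 94.4444 / 24.6377 = 3.833


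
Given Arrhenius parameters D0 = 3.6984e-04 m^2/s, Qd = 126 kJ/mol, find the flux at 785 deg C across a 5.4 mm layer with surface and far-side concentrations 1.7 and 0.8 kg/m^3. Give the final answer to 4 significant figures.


Step 1: D = D0 * exp(-Qd/(R*T))
T = 785 + 273.15 = 1058.15 K
D = 3.6984e-04 * exp(-126e3 / (8.314 * 1058.15)) = 2.22798e-10 m^2/s
Step 2: J = D * (C1 - C2) / dx
J = 2.22798e-10 * (1.7 - 0.8) / 5.4e-03
J = 3.713e-08 kg/(m^2*s)


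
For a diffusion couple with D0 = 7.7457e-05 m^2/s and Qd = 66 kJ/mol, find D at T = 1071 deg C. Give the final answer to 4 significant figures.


D = D0 * exp(-Qd / (R*T))
T = 1344.15 K
D = 7.7457e-05 * exp(-66e3 / (8.314 * 1344.15))
D = 2.109e-07 m^2/s


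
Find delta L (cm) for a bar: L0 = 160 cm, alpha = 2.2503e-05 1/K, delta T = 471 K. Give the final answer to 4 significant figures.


dL = L0 * alpha * dT
dL = 160 * 2.2503e-05 * 471
dL = 1.696 cm


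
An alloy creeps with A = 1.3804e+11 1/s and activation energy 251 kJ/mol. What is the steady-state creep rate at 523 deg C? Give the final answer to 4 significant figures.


rate = A * exp(-Q / (R*T))
T = 523 + 273.15 = 796.15 K
rate = 1.3804e+11 * exp(-251e3 / (8.314 * 796.15))
rate = 4.694e-06 1/s


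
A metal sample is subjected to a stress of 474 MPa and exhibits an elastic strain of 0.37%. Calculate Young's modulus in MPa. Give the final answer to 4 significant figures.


E = sigma / epsilon
epsilon = 0.37% = 3.7e-03
E = 474 / 3.7e-03
E = 128100 MPa


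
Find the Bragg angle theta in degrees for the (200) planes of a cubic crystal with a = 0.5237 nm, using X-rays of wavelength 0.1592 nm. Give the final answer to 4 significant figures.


d = a / sqrt(h^2+k^2+l^2)
d = 0.5237 / sqrt(4) = 0.26185 nm
lambda = 2*d*sin(theta)  =>  sin(theta) = lambda / (2*d)
sin(theta) = 0.1592 / (2 * 0.26185) = 0.303991
theta = 17.7 deg


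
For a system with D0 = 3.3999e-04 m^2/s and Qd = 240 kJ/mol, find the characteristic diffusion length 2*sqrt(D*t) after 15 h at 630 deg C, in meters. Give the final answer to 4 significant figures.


Step 1: D = D0 * exp(-Qd/(R*T))
T = 903.15 K
D = 3.3999e-04 * exp(-240e3 / (8.314 * 903.15)) = 4.47002e-18 m^2/s
Step 2: L = 2*sqrt(D*t)
t = 15 h = 54000 s
L = 2*sqrt(4.47002e-18 * 54000) = 9.826e-07 m


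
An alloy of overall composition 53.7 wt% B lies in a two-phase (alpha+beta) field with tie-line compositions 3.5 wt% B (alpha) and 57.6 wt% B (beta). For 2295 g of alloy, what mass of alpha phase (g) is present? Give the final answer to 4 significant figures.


f_alpha = (C_beta - C0) / (C_beta - C_alpha)
f_alpha = (57.6 - 53.7) / (57.6 - 3.5) = 0.0720887
m_alpha = f_alpha * m_total = 0.0720887 * 2295 = 165.4 g


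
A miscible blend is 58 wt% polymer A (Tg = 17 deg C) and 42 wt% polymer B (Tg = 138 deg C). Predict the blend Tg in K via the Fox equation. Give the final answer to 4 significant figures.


1/Tg = w1/Tg1 + w2/Tg2 (in Kelvin)
Tg1 = 290.15 K, Tg2 = 411.15 K
1/Tg = 0.58/290.15 + 0.42/411.15
Tg = 331.1 K


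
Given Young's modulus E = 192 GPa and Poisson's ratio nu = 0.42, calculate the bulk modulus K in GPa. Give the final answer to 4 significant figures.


K = E / (3*(1-2*nu))
K = 192 / (3*(1-2*0.42))
K = 400 GPa


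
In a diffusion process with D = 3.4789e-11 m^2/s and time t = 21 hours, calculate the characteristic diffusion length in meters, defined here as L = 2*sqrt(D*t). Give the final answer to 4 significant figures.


t = 21 hr = 75600 s
Diffusion length = 2*sqrt(D*t)
= 2*sqrt(3.4789e-11 * 75600)
= 3.243e-03 m


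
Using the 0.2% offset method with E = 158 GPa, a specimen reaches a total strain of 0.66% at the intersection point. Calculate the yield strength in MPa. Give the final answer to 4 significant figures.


Offset strain = 0.002
Elastic strain at yield = total_strain - offset = 6.6e-03 - 0.002 = 4.6e-03
sigma_y = E * elastic_strain = 158000 * 4.6e-03
sigma_y = 726.8 MPa


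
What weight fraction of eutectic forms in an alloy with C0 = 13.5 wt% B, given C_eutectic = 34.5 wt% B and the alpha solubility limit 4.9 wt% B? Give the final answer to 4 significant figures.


f_primary = (C_e - C0) / (C_e - C_alpha_max)
f_primary = (34.5 - 13.5) / (34.5 - 4.9)
f_primary = 0.709459
f_eutectic = 1 - 0.709459 = 0.2905


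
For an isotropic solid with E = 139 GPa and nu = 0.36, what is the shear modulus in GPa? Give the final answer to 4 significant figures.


G = E / (2*(1+nu))
G = 139 / (2*(1+0.36))
G = 51.1 GPa


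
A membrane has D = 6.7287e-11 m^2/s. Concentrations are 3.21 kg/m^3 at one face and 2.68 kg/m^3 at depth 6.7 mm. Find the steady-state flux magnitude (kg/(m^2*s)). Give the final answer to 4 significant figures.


J = -D * (dC/dx) = D * (C1 - C2) / dx
J = 6.7287e-11 * (3.21 - 2.68) / 6.7e-03
J = 5.323e-09 kg/(m^2*s)


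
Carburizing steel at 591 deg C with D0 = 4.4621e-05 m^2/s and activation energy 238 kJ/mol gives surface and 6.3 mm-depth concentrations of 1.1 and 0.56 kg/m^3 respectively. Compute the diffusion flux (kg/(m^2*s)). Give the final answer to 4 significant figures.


Step 1: D = D0 * exp(-Qd/(R*T))
T = 591 + 273.15 = 864.15 K
D = 4.4621e-05 * exp(-238e3 / (8.314 * 864.15)) = 1.83151e-19 m^2/s
Step 2: J = D * (C1 - C2) / dx
J = 1.83151e-19 * (1.1 - 0.56) / 6.3e-03
J = 1.57e-17 kg/(m^2*s)


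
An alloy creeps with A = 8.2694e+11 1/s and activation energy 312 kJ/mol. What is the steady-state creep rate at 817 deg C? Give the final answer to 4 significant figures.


rate = A * exp(-Q / (R*T))
T = 817 + 273.15 = 1090.15 K
rate = 8.2694e+11 * exp(-312e3 / (8.314 * 1090.15))
rate = 9.277e-04 1/s


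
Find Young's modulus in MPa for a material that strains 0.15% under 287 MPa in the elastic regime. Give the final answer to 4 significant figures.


E = sigma / epsilon
epsilon = 0.15% = 1.5e-03
E = 287 / 1.5e-03
E = 191300 MPa


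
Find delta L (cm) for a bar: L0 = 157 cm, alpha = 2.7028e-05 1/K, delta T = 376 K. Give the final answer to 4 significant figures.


dL = L0 * alpha * dT
dL = 157 * 2.7028e-05 * 376
dL = 1.596 cm


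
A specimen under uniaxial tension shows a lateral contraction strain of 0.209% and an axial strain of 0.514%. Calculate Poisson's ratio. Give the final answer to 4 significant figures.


nu = -epsilon_lat / epsilon_axial
Lateral strain is contraction (negative), so using magnitudes:
nu = 0.209 / 0.514
nu = 0.4066


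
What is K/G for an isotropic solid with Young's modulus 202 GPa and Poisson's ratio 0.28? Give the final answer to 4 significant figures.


G = E / (2*(1+nu))
G = 202 / (2*(1+0.28)) = 78.9063 GPa
K = E / (3*(1-2*nu))
K = 202 / (3*(1-2*0.28)) = 153.03 GPa
K/G = 153.03 / 78.9063 = 1.939


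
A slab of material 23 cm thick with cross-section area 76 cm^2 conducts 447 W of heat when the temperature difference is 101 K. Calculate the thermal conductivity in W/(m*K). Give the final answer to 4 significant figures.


k = Q*L / (A*dT)
L = 0.23 m, A = 7.6e-03 m^2
k = 447 * 0.23 / (7.6e-03 * 101)
k = 133.9 W/(m*K)


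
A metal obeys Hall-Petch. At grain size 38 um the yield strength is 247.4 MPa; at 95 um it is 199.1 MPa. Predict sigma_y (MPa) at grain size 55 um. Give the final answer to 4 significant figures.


sigma_y = sigma0 + k / sqrt(d)
1/sqrt(d1) = 1/sqrt(3.8e-05) = 162.221;  1/sqrt(d2) = 102.598
k = (sigma1 - sigma2) / (1/sqrt(d1) - 1/sqrt(d2)) = (247.4 - 199.1) / (162.221 - 102.598) = 0.810082 MPa*m^0.5
sigma0 = sigma1 - k/sqrt(d1) = 247.4 - 0.810082*162.221 = 115.987 MPa
sigma_y(d3) = 115.987 + 0.810082 / sqrt(5.5e-05) = 225.2 MPa


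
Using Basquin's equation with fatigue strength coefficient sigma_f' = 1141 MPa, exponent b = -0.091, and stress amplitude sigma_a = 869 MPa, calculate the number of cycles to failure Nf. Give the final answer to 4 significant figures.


sigma_a = sigma_f' * (2*Nf)^b
2*Nf = (sigma_a / sigma_f')^(1/b)
2*Nf = (869 / 1141)^(1/-0.091)
2*Nf = 19.9354
Nf = 9.968 cycles


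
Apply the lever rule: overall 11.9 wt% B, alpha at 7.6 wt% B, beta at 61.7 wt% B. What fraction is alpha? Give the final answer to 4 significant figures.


f_alpha = (C_beta - C0) / (C_beta - C_alpha)
f_alpha = (61.7 - 11.9) / (61.7 - 7.6)
f_alpha = 0.9205


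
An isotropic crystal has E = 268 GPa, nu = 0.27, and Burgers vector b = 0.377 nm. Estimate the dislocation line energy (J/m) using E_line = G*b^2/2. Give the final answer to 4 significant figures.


Step 1: G = E / (2*(1+nu))
G = 268 / (2*(1+0.27)) = 105.512 GPa = 1.05512e+11 Pa
Step 2: E_line = G*b^2/2
b = 0.377 nm = 3.77e-10 m
E_line = 0.5 * 1.05512e+11 * (3.77e-10)^2 = 7.498e-09 J/m


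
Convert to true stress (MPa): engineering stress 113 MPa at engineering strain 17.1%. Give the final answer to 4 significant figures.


sigma_true = sigma_eng * (1 + epsilon_eng)
sigma_true = 113 * (1 + 0.171)
sigma_true = 132.3 MPa


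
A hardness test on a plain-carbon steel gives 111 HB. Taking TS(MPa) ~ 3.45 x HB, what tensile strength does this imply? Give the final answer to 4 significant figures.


TS (MPa) = 3.45 * HB
TS = 3.45 * 111
TS = 383 MPa


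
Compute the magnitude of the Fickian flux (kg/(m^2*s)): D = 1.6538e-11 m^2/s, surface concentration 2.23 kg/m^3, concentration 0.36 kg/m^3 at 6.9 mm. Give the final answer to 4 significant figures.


J = -D * (dC/dx) = D * (C1 - C2) / dx
J = 1.6538e-11 * (2.23 - 0.36) / 6.9e-03
J = 4.482e-09 kg/(m^2*s)


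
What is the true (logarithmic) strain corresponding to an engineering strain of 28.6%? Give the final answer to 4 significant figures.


epsilon_true = ln(1 + epsilon_eng)
epsilon_true = ln(1 + 0.286)
epsilon_true = 0.2515


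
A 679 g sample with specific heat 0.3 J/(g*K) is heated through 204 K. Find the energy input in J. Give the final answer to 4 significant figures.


Q = m * cp * dT
Q = 679 * 0.3 * 204
Q = 41550 J


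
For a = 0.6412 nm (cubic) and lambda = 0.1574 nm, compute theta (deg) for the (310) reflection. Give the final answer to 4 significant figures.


d = a / sqrt(h^2+k^2+l^2)
d = 0.6412 / sqrt(10) = 0.202765 nm
lambda = 2*d*sin(theta)  =>  sin(theta) = lambda / (2*d)
sin(theta) = 0.1574 / (2 * 0.202765) = 0.388134
theta = 22.84 deg


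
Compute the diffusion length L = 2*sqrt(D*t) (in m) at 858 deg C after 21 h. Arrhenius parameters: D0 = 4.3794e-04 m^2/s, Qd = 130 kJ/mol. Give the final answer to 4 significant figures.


Step 1: D = D0 * exp(-Qd/(R*T))
T = 1131.15 K
D = 4.3794e-04 * exp(-130e3 / (8.314 * 1131.15)) = 4.34523e-10 m^2/s
Step 2: L = 2*sqrt(D*t)
t = 21 h = 75600 s
L = 2*sqrt(4.34523e-10 * 75600) = 0.01146 m


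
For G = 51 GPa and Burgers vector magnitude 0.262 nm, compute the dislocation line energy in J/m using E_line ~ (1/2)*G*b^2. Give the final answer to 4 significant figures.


E = G*b^2/2
b = 0.262 nm = 2.62e-10 m
G = 51 GPa = 5.1e+10 Pa
E = 0.5 * 5.1e+10 * (2.62e-10)^2
E = 1.75e-09 J/m


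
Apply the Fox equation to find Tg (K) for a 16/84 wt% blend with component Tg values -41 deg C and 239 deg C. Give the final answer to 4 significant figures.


1/Tg = w1/Tg1 + w2/Tg2 (in Kelvin)
Tg1 = 232.15 K, Tg2 = 512.15 K
1/Tg = 0.16/232.15 + 0.84/512.15
Tg = 429.3 K


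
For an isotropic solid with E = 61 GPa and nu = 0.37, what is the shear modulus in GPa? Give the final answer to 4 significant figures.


G = E / (2*(1+nu))
G = 61 / (2*(1+0.37))
G = 22.26 GPa


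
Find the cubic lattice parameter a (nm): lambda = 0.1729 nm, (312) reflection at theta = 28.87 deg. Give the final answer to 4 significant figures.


d = lambda / (2*sin(theta))
d = 0.1729 / (2*sin(28.87 deg))
d = 0.179051 nm
a = d * sqrt(h^2+k^2+l^2) = 0.179051 * sqrt(14)
a = 0.6699 nm


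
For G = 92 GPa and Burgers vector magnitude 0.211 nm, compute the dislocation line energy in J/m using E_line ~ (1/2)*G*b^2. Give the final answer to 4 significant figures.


E = G*b^2/2
b = 0.211 nm = 2.11e-10 m
G = 92 GPa = 9.2e+10 Pa
E = 0.5 * 9.2e+10 * (2.11e-10)^2
E = 2.048e-09 J/m


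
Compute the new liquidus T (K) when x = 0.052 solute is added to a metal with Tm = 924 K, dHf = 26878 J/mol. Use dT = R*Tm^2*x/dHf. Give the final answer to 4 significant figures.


dT = R*Tm^2*x / dHf
dT = 8.314 * 924^2 * 0.052 / 26878
dT = 13.7328 K
T_new = 924 - 13.7328 = 910.3 K


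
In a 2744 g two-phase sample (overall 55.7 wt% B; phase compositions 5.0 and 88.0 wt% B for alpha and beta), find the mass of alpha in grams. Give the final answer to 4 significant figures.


f_alpha = (C_beta - C0) / (C_beta - C_alpha)
f_alpha = (88.0 - 55.7) / (88.0 - 5.0) = 0.389157
m_alpha = f_alpha * m_total = 0.389157 * 2744 = 1068 g


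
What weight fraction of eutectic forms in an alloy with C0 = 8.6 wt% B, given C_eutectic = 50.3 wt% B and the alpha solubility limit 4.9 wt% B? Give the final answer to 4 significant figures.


f_primary = (C_e - C0) / (C_e - C_alpha_max)
f_primary = (50.3 - 8.6) / (50.3 - 4.9)
f_primary = 0.918502
f_eutectic = 1 - 0.918502 = 0.0815


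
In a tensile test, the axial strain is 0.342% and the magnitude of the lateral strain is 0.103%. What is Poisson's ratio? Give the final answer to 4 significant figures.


nu = -epsilon_lat / epsilon_axial
Lateral strain is contraction (negative), so using magnitudes:
nu = 0.103 / 0.342
nu = 0.3012


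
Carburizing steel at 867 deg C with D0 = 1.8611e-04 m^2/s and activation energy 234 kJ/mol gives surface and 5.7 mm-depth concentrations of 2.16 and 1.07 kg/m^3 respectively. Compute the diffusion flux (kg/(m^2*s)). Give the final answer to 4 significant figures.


Step 1: D = D0 * exp(-Qd/(R*T))
T = 867 + 273.15 = 1140.15 K
D = 1.8611e-04 * exp(-234e3 / (8.314 * 1140.15)) = 3.53953e-15 m^2/s
Step 2: J = D * (C1 - C2) / dx
J = 3.53953e-15 * (2.16 - 1.07) / 5.7e-03
J = 6.769e-13 kg/(m^2*s)


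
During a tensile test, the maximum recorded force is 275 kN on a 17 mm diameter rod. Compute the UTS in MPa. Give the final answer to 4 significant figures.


A0 = pi*(d/2)^2 = pi*(17/2)^2 = 226.98 mm^2
UTS = F_max / A0 = 275*1000 / 226.98
UTS = 1212 MPa


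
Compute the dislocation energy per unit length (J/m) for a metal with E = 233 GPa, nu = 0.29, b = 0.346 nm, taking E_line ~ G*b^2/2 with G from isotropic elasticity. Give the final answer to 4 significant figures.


Step 1: G = E / (2*(1+nu))
G = 233 / (2*(1+0.29)) = 90.3101 GPa = 9.03101e+10 Pa
Step 2: E_line = G*b^2/2
b = 0.346 nm = 3.46e-10 m
E_line = 0.5 * 9.03101e+10 * (3.46e-10)^2 = 5.406e-09 J/m


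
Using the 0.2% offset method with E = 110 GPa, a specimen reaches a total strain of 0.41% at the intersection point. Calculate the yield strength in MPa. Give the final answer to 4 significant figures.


Offset strain = 0.002
Elastic strain at yield = total_strain - offset = 4.1e-03 - 0.002 = 2.1e-03
sigma_y = E * elastic_strain = 110000 * 2.1e-03
sigma_y = 231 MPa


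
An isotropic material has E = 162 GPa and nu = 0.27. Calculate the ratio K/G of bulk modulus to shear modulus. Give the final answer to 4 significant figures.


G = E / (2*(1+nu))
G = 162 / (2*(1+0.27)) = 63.7795 GPa
K = E / (3*(1-2*nu))
K = 162 / (3*(1-2*0.27)) = 117.391 GPa
K/G = 117.391 / 63.7795 = 1.841


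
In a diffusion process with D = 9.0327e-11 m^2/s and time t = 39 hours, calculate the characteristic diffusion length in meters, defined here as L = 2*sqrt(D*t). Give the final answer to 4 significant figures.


t = 39 hr = 140400 s
Diffusion length = 2*sqrt(D*t)
= 2*sqrt(9.0327e-11 * 140400)
= 7.122e-03 m


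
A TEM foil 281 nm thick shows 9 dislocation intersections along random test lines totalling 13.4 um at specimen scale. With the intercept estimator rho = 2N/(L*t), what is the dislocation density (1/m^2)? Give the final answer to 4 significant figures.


rho = 2N / (L * t)
L = 13.4 um = 1.34e-05 m, t = 281 nm = 2.81e-07 m
rho = 2 * 9 / (1.34e-05 * 2.81e-07)
rho = 4.78e+12 1/m^2


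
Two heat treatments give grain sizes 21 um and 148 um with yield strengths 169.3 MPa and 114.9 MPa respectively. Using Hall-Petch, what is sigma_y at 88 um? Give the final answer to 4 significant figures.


sigma_y = sigma0 + k / sqrt(d)
1/sqrt(d1) = 1/sqrt(2.1e-05) = 218.218;  1/sqrt(d2) = 82.1995
k = (sigma1 - sigma2) / (1/sqrt(d1) - 1/sqrt(d2)) = (169.3 - 114.9) / (218.218 - 82.1995) = 0.399946 MPa*m^0.5
sigma0 = sigma1 - k/sqrt(d1) = 169.3 - 0.399946*218.218 = 82.0246 MPa
sigma_y(d3) = 82.0246 + 0.399946 / sqrt(8.8e-05) = 124.7 MPa


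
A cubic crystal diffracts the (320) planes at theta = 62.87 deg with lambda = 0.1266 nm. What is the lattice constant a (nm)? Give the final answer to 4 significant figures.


d = lambda / (2*sin(theta))
d = 0.1266 / (2*sin(62.87 deg))
d = 0.0711257 nm
a = d * sqrt(h^2+k^2+l^2) = 0.0711257 * sqrt(13)
a = 0.2564 nm


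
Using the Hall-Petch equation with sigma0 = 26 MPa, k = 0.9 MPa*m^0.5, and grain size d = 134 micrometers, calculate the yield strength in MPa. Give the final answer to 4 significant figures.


sigma_y = sigma0 + k / sqrt(d)
d = 134 um = 1.34e-04 m
sigma_y = 26 + 0.9 / sqrt(1.34e-04)
sigma_y = 103.7 MPa


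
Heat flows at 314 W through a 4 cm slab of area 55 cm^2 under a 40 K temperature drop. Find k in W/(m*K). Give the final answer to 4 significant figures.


k = Q*L / (A*dT)
L = 0.04 m, A = 5.5e-03 m^2
k = 314 * 0.04 / (5.5e-03 * 40)
k = 57.09 W/(m*K)


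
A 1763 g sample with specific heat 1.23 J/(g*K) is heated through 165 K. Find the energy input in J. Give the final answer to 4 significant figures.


Q = m * cp * dT
Q = 1763 * 1.23 * 165
Q = 357800 J


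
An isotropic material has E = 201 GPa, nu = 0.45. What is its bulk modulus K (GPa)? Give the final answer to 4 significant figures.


K = E / (3*(1-2*nu))
K = 201 / (3*(1-2*0.45))
K = 670 GPa


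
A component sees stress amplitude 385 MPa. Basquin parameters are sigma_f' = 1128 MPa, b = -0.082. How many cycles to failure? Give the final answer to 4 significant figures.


sigma_a = sigma_f' * (2*Nf)^b
2*Nf = (sigma_a / sigma_f')^(1/b)
2*Nf = (385 / 1128)^(1/-0.082)
2*Nf = 493484
Nf = 246700 cycles


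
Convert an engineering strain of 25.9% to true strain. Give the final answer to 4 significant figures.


epsilon_true = ln(1 + epsilon_eng)
epsilon_true = ln(1 + 0.259)
epsilon_true = 0.2303


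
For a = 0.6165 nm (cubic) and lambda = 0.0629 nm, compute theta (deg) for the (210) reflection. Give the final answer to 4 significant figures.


d = a / sqrt(h^2+k^2+l^2)
d = 0.6165 / sqrt(5) = 0.275707 nm
lambda = 2*d*sin(theta)  =>  sin(theta) = lambda / (2*d)
sin(theta) = 0.0629 / (2 * 0.275707) = 0.11407
theta = 6.55 deg


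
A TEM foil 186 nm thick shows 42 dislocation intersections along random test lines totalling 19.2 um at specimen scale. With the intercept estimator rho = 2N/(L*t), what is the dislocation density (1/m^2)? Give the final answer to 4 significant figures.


rho = 2N / (L * t)
L = 19.2 um = 1.92e-05 m, t = 186 nm = 1.86e-07 m
rho = 2 * 42 / (1.92e-05 * 1.86e-07)
rho = 2.352e+13 1/m^2


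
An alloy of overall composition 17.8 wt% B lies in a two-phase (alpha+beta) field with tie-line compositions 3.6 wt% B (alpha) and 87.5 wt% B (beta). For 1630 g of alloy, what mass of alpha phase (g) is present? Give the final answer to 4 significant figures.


f_alpha = (C_beta - C0) / (C_beta - C_alpha)
f_alpha = (87.5 - 17.8) / (87.5 - 3.6) = 0.830751
m_alpha = f_alpha * m_total = 0.830751 * 1630 = 1354 g


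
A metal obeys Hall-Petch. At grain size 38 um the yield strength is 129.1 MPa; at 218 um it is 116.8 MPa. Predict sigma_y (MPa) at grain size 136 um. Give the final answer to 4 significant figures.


sigma_y = sigma0 + k / sqrt(d)
1/sqrt(d1) = 1/sqrt(3.8e-05) = 162.221;  1/sqrt(d2) = 67.7285
k = (sigma1 - sigma2) / (1/sqrt(d1) - 1/sqrt(d2)) = (129.1 - 116.8) / (162.221 - 67.7285) = 0.130169 MPa*m^0.5
sigma0 = sigma1 - k/sqrt(d1) = 129.1 - 0.130169*162.221 = 107.984 MPa
sigma_y(d3) = 107.984 + 0.130169 / sqrt(1.36e-04) = 119.1 MPa


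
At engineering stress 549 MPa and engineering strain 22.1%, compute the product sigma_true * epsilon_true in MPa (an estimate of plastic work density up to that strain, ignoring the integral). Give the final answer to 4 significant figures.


sigma_true = sigma_eng * (1 + epsilon_eng)
sigma_true = 549 * (1 + 0.221) = 670.329 MPa
epsilon_true = ln(1 + epsilon_eng)
epsilon_true = ln(1 + 0.221) = 0.19967
sigma_true * epsilon_true = 670.329 * 0.19967 = 133.8 MPa


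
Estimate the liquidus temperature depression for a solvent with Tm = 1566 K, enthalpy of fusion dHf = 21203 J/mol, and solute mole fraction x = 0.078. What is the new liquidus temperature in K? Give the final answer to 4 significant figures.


dT = R*Tm^2*x / dHf
dT = 8.314 * 1566^2 * 0.078 / 21203
dT = 75.0051 K
T_new = 1566 - 75.0051 = 1491 K


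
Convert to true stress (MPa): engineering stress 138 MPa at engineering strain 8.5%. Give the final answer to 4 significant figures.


sigma_true = sigma_eng * (1 + epsilon_eng)
sigma_true = 138 * (1 + 0.085)
sigma_true = 149.7 MPa


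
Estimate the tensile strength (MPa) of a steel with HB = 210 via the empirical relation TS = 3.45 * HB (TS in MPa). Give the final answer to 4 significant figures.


TS (MPa) = 3.45 * HB
TS = 3.45 * 210
TS = 724.5 MPa


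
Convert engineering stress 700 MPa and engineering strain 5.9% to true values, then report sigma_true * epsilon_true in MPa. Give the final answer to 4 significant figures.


sigma_true = sigma_eng * (1 + epsilon_eng)
sigma_true = 700 * (1 + 0.059) = 741.3 MPa
epsilon_true = ln(1 + epsilon_eng)
epsilon_true = ln(1 + 0.059) = 0.0573251
sigma_true * epsilon_true = 741.3 * 0.0573251 = 42.5 MPa


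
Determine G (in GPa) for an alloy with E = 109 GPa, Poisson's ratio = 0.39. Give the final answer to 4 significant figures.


G = E / (2*(1+nu))
G = 109 / (2*(1+0.39))
G = 39.21 GPa


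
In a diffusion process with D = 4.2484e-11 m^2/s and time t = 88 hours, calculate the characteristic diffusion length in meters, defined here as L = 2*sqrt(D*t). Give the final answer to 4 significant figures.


t = 88 hr = 316800 s
Diffusion length = 2*sqrt(D*t)
= 2*sqrt(4.2484e-11 * 316800)
= 7.337e-03 m


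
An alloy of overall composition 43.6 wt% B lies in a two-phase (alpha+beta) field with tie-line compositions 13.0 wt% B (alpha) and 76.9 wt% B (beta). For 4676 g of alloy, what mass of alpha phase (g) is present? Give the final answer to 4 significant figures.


f_alpha = (C_beta - C0) / (C_beta - C_alpha)
f_alpha = (76.9 - 43.6) / (76.9 - 13.0) = 0.521127
m_alpha = f_alpha * m_total = 0.521127 * 4676 = 2437 g


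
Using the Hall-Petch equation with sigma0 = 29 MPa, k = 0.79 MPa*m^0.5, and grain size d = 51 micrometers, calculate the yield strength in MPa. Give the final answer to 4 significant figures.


sigma_y = sigma0 + k / sqrt(d)
d = 51 um = 5.1e-05 m
sigma_y = 29 + 0.79 / sqrt(5.1e-05)
sigma_y = 139.6 MPa


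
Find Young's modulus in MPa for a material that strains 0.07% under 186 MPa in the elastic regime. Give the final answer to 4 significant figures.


E = sigma / epsilon
epsilon = 0.07% = 7e-04
E = 186 / 7e-04
E = 265700 MPa


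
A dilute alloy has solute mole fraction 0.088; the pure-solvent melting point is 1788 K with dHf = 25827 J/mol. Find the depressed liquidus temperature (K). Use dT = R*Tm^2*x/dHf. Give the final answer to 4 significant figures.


dT = R*Tm^2*x / dHf
dT = 8.314 * 1788^2 * 0.088 / 25827
dT = 90.5636 K
T_new = 1788 - 90.5636 = 1697 K


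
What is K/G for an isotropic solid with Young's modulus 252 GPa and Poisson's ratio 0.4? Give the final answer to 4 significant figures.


G = E / (2*(1+nu))
G = 252 / (2*(1+0.4)) = 90 GPa
K = E / (3*(1-2*nu))
K = 252 / (3*(1-2*0.4)) = 420 GPa
K/G = 420 / 90 = 4.667


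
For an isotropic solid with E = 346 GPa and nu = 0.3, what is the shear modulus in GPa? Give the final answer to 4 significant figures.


G = E / (2*(1+nu))
G = 346 / (2*(1+0.3))
G = 133.1 GPa


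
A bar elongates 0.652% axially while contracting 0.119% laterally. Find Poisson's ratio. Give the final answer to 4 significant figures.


nu = -epsilon_lat / epsilon_axial
Lateral strain is contraction (negative), so using magnitudes:
nu = 0.119 / 0.652
nu = 0.1825


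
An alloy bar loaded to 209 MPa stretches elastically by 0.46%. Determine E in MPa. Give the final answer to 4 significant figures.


E = sigma / epsilon
epsilon = 0.46% = 4.6e-03
E = 209 / 4.6e-03
E = 45430 MPa


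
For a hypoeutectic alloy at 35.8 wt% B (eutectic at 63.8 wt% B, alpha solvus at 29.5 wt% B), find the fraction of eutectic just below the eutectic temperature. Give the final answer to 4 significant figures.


f_primary = (C_e - C0) / (C_e - C_alpha_max)
f_primary = (63.8 - 35.8) / (63.8 - 29.5)
f_primary = 0.816327
f_eutectic = 1 - 0.816327 = 0.1837


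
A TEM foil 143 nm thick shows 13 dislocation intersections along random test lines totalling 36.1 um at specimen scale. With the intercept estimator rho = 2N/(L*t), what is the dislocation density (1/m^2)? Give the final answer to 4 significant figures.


rho = 2N / (L * t)
L = 36.1 um = 3.61e-05 m, t = 143 nm = 1.43e-07 m
rho = 2 * 13 / (3.61e-05 * 1.43e-07)
rho = 5.037e+12 1/m^2


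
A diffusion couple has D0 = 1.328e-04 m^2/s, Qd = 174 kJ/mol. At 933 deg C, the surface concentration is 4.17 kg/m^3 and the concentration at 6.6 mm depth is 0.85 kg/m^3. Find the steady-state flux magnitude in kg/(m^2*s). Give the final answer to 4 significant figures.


Step 1: D = D0 * exp(-Qd/(R*T))
T = 933 + 273.15 = 1206.15 K
D = 1.328e-04 * exp(-174e3 / (8.314 * 1206.15)) = 3.86832e-12 m^2/s
Step 2: J = D * (C1 - C2) / dx
J = 3.86832e-12 * (4.17 - 0.85) / 6.6e-03
J = 1.946e-09 kg/(m^2*s)


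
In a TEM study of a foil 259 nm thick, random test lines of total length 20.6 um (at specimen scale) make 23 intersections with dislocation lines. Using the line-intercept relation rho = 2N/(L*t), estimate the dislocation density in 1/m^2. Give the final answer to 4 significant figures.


rho = 2N / (L * t)
L = 20.6 um = 2.06e-05 m, t = 259 nm = 2.59e-07 m
rho = 2 * 23 / (2.06e-05 * 2.59e-07)
rho = 8.622e+12 1/m^2


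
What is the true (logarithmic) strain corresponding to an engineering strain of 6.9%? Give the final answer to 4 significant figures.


epsilon_true = ln(1 + epsilon_eng)
epsilon_true = ln(1 + 0.069)
epsilon_true = 0.06672


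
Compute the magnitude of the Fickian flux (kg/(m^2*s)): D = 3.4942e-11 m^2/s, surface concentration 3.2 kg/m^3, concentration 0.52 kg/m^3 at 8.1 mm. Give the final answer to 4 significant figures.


J = -D * (dC/dx) = D * (C1 - C2) / dx
J = 3.4942e-11 * (3.2 - 0.52) / 8.1e-03
J = 1.156e-08 kg/(m^2*s)


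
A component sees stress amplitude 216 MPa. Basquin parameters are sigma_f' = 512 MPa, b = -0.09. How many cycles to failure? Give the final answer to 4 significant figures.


sigma_a = sigma_f' * (2*Nf)^b
2*Nf = (sigma_a / sigma_f')^(1/b)
2*Nf = (216 / 512)^(1/-0.09)
2*Nf = 14609.1
Nf = 7305 cycles


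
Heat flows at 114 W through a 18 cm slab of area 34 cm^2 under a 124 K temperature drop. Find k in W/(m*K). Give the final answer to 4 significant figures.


k = Q*L / (A*dT)
L = 0.18 m, A = 3.4e-03 m^2
k = 114 * 0.18 / (3.4e-03 * 124)
k = 48.67 W/(m*K)


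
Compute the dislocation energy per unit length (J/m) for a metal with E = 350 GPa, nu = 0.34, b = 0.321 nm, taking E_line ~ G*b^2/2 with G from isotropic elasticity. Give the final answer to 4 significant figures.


Step 1: G = E / (2*(1+nu))
G = 350 / (2*(1+0.34)) = 130.597 GPa = 1.30597e+11 Pa
Step 2: E_line = G*b^2/2
b = 0.321 nm = 3.21e-10 m
E_line = 0.5 * 1.30597e+11 * (3.21e-10)^2 = 6.728e-09 J/m


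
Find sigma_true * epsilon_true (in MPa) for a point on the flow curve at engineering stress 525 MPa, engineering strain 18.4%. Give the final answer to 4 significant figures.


sigma_true = sigma_eng * (1 + epsilon_eng)
sigma_true = 525 * (1 + 0.184) = 621.6 MPa
epsilon_true = ln(1 + epsilon_eng)
epsilon_true = ln(1 + 0.184) = 0.168899
sigma_true * epsilon_true = 621.6 * 0.168899 = 105 MPa


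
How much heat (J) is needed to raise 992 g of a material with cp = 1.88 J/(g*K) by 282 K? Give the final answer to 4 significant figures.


Q = m * cp * dT
Q = 992 * 1.88 * 282
Q = 525900 J


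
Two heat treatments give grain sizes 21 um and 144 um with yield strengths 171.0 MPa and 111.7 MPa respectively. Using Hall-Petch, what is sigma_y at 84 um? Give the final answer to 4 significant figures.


sigma_y = sigma0 + k / sqrt(d)
1/sqrt(d1) = 1/sqrt(2.1e-05) = 218.218;  1/sqrt(d2) = 83.3333
k = (sigma1 - sigma2) / (1/sqrt(d1) - 1/sqrt(d2)) = (171.0 - 111.7) / (218.218 - 83.3333) = 0.439635 MPa*m^0.5
sigma0 = sigma1 - k/sqrt(d1) = 171.0 - 0.439635*218.218 = 75.0637 MPa
sigma_y(d3) = 75.0637 + 0.439635 / sqrt(8.4e-05) = 123 MPa


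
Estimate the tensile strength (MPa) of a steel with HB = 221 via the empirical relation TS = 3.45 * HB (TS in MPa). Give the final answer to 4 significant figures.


TS (MPa) = 3.45 * HB
TS = 3.45 * 221
TS = 762.5 MPa


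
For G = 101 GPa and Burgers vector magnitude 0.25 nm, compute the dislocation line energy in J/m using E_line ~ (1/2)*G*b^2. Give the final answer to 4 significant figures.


E = G*b^2/2
b = 0.25 nm = 2.5e-10 m
G = 101 GPa = 1.01e+11 Pa
E = 0.5 * 1.01e+11 * (2.5e-10)^2
E = 3.156e-09 J/m
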